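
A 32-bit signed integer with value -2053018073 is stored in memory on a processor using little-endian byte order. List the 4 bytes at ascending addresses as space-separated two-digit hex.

Two's complement of -2053018073 in 32 bits: 2053018073 = 0x7A5E91D9; invert → 0x85A16E26; add 1 → 0x85A16E27.
Split into bytes (most-significant first): 85 A1 6E 27.
Little-endian stores the least-significant byte at the lowest address.
So at ascending addresses the bytes are 27 6E A1 85.

27 6E A1 85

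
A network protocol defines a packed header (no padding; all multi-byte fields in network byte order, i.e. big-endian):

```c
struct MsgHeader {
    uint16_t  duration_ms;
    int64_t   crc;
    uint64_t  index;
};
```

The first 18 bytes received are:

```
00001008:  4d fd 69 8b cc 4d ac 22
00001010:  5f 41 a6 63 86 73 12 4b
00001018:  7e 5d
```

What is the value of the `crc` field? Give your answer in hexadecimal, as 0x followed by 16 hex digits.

`crc` follows `duration_ms` (2 bytes), so it starts at byte offset 2 and occupies 8 bytes.
Bytes at offsets 2..9: 69 8B CC 4D AC 22 5F 41.
In big-endian order the high byte comes first in memory.
The bytes are already most-significant first: 0x698BCC4DAC225F41.

0x698BCC4DAC225F41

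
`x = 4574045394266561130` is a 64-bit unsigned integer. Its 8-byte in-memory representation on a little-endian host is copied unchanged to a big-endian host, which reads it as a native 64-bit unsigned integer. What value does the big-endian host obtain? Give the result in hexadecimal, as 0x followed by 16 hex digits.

4574045394266561130 in 64-bit hexadecimal is 0x3F7A460D3FC51A6A.
Stored little-endian, the bytes at ascending addresses are 6A 1A C5 3F 0D 46 7A 3F.
Read back as big-endian, the last byte is least significant, giving 0x6A1AC53F0D467A3F.

0x6A1AC53F0D467A3F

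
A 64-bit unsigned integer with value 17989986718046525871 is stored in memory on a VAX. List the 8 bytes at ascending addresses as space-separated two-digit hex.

AF 99 28 E3 9A 45 A9 F9

17989986718046525871 in hexadecimal, padded to 64 bits, is 0xF9A9459AE32899AF.
Split into bytes (most-significant first): F9 A9 45 9A E3 28 99 AF.
In little-endian order the low byte comes first in memory.
So at ascending addresses the bytes are AF 99 28 E3 9A 45 A9 F9.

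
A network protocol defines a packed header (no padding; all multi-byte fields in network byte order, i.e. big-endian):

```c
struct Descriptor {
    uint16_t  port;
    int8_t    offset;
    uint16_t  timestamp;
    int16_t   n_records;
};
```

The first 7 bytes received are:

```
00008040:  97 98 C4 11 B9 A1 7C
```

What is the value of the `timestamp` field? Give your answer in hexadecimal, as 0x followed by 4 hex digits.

0x11B9

`timestamp` follows `port` (2 B), `offset` (1 B), so it starts at offset 2 + 1 = 3 and occupies 2 bytes.
Bytes at offsets 3..4: 11 B9.
Big-endian stores the most-significant byte at the lowest address.
The bytes are already most-significant first: 0x11B9.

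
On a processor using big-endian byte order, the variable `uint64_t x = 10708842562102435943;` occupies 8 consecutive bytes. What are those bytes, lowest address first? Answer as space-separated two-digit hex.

10708842562102435943 in hexadecimal, padded to 64 bits, is 0x949D739285B32067.
Split into bytes (most-significant first): 94 9D 73 92 85 B3 20 67.
Big-endian: lowest address holds the most-significant byte.
So the memory order matches the most-significant-first order: 94 9D 73 92 85 B3 20 67.

94 9D 73 92 85 B3 20 67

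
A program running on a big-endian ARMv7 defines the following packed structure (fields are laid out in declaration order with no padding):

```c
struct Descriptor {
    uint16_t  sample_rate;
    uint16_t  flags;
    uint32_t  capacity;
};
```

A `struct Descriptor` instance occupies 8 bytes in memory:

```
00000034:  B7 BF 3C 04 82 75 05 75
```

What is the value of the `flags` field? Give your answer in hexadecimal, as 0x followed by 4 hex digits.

`flags` follows `sample_rate` (2 bytes), so it starts at byte offset 2 and occupies 2 bytes.
Bytes at offsets 2..3: 3C 04.
In big-endian order the high byte comes first in memory.
The bytes are already most-significant first: 0x3C04.

0x3C04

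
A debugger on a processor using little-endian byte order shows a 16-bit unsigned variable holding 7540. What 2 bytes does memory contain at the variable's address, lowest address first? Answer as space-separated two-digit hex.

74 1D

7540 in hexadecimal, padded to 16 bits, is 0x1D74.
Split into bytes (most-significant first): 1D 74.
Little-endian: lowest address holds the least-significant byte.
So at ascending addresses the bytes are 74 1D.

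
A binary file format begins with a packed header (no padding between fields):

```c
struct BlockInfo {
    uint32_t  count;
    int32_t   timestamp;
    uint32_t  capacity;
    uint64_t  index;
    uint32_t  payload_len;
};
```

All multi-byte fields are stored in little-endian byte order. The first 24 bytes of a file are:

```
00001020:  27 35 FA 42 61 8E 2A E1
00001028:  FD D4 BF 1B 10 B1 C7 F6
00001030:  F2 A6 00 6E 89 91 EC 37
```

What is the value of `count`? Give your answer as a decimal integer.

`count` is the first field, at byte offset 0, occupying 4 bytes.
Bytes at offsets 0..3: 27 35 FA 42.
Little-endian: lowest address holds the least-significant byte.
Reassemble most-significant byte first: 42 FA 35 27 → 0x42FA3527.
0x42FA3527 = 1123693863.

1123693863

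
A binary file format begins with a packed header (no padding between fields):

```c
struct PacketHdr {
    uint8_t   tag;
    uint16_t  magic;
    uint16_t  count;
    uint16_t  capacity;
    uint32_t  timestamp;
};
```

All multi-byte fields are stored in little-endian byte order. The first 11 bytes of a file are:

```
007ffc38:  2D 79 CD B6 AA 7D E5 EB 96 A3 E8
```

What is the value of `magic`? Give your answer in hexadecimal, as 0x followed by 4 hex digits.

`magic` follows `tag` (1 byte), so it starts at byte offset 1 and occupies 2 bytes.
Bytes at offsets 1..2: 79 CD.
In little-endian order the low byte comes first in memory.
Reassemble most-significant byte first: CD 79 → 0xCD79.

0xCD79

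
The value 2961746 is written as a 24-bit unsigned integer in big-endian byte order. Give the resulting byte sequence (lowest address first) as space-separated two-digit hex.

2D 31 52

2961746 in hexadecimal, padded to 24 bits, is 0x2D3152.
Split into bytes (most-significant first): 2D 31 52.
Big-endian: lowest address holds the most-significant byte.
So the memory order matches the most-significant-first order: 2D 31 52.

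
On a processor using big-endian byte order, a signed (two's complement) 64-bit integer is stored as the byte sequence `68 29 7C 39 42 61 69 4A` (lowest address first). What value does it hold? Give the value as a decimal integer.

7505666839358302538

Big-endian stores the most-significant byte at the lowest address.
The bytes are already most-significant first: 0x68297C394261694A.
0x68297C394261694A = 7505666839358302538.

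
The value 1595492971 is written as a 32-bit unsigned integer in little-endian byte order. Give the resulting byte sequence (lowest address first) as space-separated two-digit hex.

1595492971 in hexadecimal, padded to 32 bits, is 0x5F194A6B.
Split into bytes (most-significant first): 5F 19 4A 6B.
In little-endian order the low byte comes first in memory.
So at ascending addresses the bytes are 6B 4A 19 5F.

6B 4A 19 5F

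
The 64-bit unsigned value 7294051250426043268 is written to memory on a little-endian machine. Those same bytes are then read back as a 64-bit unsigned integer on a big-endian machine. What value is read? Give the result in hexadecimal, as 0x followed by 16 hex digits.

0x845B237BF7AC3965

7294051250426043268 in 64-bit hexadecimal is 0x6539ACF77B235B84.
Stored little-endian, the bytes at ascending addresses are 84 5B 23 7B F7 AC 39 65.
Read back as big-endian, the last byte is least significant, giving 0x845B237BF7AC3965.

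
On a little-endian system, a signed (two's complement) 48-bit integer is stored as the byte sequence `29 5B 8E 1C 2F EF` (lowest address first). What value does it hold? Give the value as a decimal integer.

-18489355117783

In little-endian order the low byte comes first in memory.
Reassemble most-significant byte first: EF 2F 1C 8E 5B 29 → 0xEF2F1C8E5B29.
Top bit is set, so as a signed 48-bit value this is 0xEF2F1C8E5B29 − 2^48 = -18489355117783.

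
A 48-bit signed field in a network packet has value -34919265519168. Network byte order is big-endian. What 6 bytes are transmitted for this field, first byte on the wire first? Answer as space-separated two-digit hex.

Two's complement of -34919265519168 in 48 bits: 34919265519168 = 0x1FC2466AC640; invert → 0xE03DB99539BF; add 1 → 0xE03DB99539C0.
Split into bytes (most-significant first): E0 3D B9 95 39 C0.
Big-endian stores the most-significant byte at the lowest address.
So the memory order matches the most-significant-first order: E0 3D B9 95 39 C0.

E0 3D B9 95 39 C0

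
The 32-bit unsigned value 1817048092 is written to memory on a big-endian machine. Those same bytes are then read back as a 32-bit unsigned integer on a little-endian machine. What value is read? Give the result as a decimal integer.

485772652

1817048092 in 32-bit hexadecimal is 0x6C4DF41C.
Stored big-endian, the bytes at ascending addresses are 6C 4D F4 1C.
Read back as little-endian, the first byte is least significant, giving 0x1CF44D6C.
0x1CF44D6C = 485772652.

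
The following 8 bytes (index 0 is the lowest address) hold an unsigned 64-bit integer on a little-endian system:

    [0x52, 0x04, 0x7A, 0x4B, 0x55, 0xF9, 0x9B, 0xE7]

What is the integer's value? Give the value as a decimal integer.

16689206988885328978

Little-endian: lowest address holds the least-significant byte.
Reassemble most-significant byte first: E7 9B F9 55 4B 7A 04 52 → 0xE79BF9554B7A0452.
0xE79BF9554B7A0452 = 16689206988885328978.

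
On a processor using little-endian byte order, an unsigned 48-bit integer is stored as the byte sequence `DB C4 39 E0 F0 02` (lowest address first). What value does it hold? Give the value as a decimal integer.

3233577288923

Little-endian stores the least-significant byte at the lowest address.
Reassemble most-significant byte first: 02 F0 E0 39 C4 DB → 0x02F0E039C4DB.
0x02F0E039C4DB = 3233577288923.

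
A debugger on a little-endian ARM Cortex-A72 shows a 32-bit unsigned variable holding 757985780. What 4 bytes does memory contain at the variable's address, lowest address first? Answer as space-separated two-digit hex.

757985780 in hexadecimal, padded to 32 bits, is 0x2D2DF1F4.
Split into bytes (most-significant first): 2D 2D F1 F4.
Little-endian: lowest address holds the least-significant byte.
So at ascending addresses the bytes are F4 F1 2D 2D.

F4 F1 2D 2D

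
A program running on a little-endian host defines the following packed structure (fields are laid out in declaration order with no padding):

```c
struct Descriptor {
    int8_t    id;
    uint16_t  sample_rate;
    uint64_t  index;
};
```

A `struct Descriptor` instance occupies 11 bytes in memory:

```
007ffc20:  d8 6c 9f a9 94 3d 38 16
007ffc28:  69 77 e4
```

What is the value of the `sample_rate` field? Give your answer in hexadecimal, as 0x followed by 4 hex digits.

0x9F6C

`sample_rate` follows `id` (1 byte), so it starts at byte offset 1 and occupies 2 bytes.
Bytes at offsets 1..2: 6C 9F.
Little-endian stores the least-significant byte at the lowest address.
Reassemble most-significant byte first: 9F 6C → 0x9F6C.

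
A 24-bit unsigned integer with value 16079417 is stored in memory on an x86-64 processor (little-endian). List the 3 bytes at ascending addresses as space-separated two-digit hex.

39 5A F5

16079417 in hexadecimal, padded to 24 bits, is 0xF55A39.
Split into bytes (most-significant first): F5 5A 39.
Little-endian: lowest address holds the least-significant byte.
So at ascending addresses the bytes are 39 5A F5.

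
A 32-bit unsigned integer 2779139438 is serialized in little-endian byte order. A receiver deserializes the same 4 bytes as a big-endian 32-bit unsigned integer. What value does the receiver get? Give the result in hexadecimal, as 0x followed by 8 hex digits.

2779139438 in 32-bit hexadecimal is 0xA5A64D6E.
Stored little-endian, the bytes at ascending addresses are 6E 4D A6 A5.
Read back as big-endian, the last byte is least significant, giving 0x6E4DA6A5.

0x6E4DA6A5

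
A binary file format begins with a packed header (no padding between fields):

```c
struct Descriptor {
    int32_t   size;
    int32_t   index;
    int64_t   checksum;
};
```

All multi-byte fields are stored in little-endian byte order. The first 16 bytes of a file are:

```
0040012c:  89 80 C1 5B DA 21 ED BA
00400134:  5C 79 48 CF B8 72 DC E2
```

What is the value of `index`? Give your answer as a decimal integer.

-1158864422

`index` follows `size` (4 bytes), so it starts at byte offset 4 and occupies 4 bytes.
Bytes at offsets 4..7: DA 21 ED BA.
Little-endian: lowest address holds the least-significant byte.
Reassemble most-significant byte first: BA ED 21 DA → 0xBAED21DA.
Top bit is set, so as a signed 32-bit value this is 0xBAED21DA − 2^32 = -1158864422.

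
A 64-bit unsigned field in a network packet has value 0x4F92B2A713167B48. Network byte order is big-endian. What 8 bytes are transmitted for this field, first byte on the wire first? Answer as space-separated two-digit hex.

4F 92 B2 A7 13 16 7B 48

Split into bytes (most-significant first): 4F 92 B2 A7 13 16 7B 48.
In big-endian order the high byte comes first in memory.
So the memory order matches the most-significant-first order: 4F 92 B2 A7 13 16 7B 48.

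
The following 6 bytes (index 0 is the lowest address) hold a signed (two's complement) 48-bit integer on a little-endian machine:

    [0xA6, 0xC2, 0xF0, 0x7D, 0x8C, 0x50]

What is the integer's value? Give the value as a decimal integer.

88564338573990

In little-endian order the low byte comes first in memory.
Reassemble most-significant byte first: 50 8C 7D F0 C2 A6 → 0x508C7DF0C2A6.
0x508C7DF0C2A6 = 88564338573990.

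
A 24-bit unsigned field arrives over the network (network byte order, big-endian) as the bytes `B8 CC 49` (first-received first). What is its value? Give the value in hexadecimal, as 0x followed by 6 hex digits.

In big-endian order the high byte comes first in memory.
The bytes are already most-significant first: 0xB8CC49.

0xB8CC49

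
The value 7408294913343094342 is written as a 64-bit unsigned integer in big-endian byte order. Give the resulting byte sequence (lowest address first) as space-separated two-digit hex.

66 CF 8C F9 0D 25 FE 46

7408294913343094342 in hexadecimal, padded to 64 bits, is 0x66CF8CF90D25FE46.
Split into bytes (most-significant first): 66 CF 8C F9 0D 25 FE 46.
Big-endian stores the most-significant byte at the lowest address.
So the memory order matches the most-significant-first order: 66 CF 8C F9 0D 25 FE 46.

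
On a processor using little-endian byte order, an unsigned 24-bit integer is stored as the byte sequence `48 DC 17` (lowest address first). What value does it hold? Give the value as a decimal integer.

Little-endian stores the least-significant byte at the lowest address.
Reassemble most-significant byte first: 17 DC 48 → 0x17DC48.
0x17DC48 = 1563720.

1563720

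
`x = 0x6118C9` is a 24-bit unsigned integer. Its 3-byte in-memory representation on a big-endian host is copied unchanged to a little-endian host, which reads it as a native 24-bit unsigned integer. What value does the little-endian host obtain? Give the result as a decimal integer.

Stored big-endian, the bytes at ascending addresses are 61 18 C9.
Read back as little-endian, the first byte is least significant, giving 0xC91861.
0xC91861 = 13178977.

13178977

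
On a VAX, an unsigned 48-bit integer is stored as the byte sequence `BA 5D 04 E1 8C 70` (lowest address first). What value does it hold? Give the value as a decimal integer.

123750372892090

Little-endian: lowest address holds the least-significant byte.
Reassemble most-significant byte first: 70 8C E1 04 5D BA → 0x708CE1045DBA.
0x708CE1045DBA = 123750372892090.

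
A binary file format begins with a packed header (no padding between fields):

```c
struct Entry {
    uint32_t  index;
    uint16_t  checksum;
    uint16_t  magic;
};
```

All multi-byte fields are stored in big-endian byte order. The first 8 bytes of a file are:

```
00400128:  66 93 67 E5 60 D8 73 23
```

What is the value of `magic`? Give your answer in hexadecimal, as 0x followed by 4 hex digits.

`magic` follows `index` (4 B), `checksum` (2 B), so it starts at offset 4 + 2 = 6 and occupies 2 bytes.
Bytes at offsets 6..7: 73 23.
Big-endian: lowest address holds the most-significant byte.
The bytes are already most-significant first: 0x7323.

0x7323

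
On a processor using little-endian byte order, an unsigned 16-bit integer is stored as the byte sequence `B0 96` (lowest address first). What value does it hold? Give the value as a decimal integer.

Little-endian stores the least-significant byte at the lowest address.
Reassemble most-significant byte first: 96 B0 → 0x96B0.
0x96B0 = 38576.

38576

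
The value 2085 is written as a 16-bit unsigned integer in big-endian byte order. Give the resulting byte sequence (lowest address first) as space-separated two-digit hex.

08 25

2085 in hexadecimal, padded to 16 bits, is 0x0825.
Split into bytes (most-significant first): 08 25.
In big-endian order the high byte comes first in memory.
So the memory order matches the most-significant-first order: 08 25.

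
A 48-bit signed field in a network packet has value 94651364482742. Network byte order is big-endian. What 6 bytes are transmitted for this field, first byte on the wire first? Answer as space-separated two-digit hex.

94651364482742 in hexadecimal, padded to 48 bits, is 0x5615BCF51EB6.
Split into bytes (most-significant first): 56 15 BC F5 1E B6.
Big-endian: lowest address holds the most-significant byte.
So the memory order matches the most-significant-first order: 56 15 BC F5 1E B6.

56 15 BC F5 1E B6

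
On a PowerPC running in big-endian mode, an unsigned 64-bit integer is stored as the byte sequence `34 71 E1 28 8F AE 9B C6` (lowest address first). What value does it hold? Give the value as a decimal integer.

In big-endian order the high byte comes first in memory.
The bytes are already most-significant first: 0x3471E1288FAE9BC6.
0x3471E1288FAE9BC6 = 3779049126666083270.

3779049126666083270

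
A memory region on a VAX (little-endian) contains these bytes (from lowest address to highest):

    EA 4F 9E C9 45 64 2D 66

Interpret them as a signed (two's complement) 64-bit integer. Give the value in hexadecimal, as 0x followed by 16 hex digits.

Little-endian: lowest address holds the least-significant byte.
Reassemble most-significant byte first: 66 2D 64 45 C9 9E 4F EA → 0x662D6445C99E4FEA.

0x662D6445C99E4FEA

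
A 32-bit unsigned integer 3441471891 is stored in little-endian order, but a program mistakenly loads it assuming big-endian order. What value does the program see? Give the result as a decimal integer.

2477859021

3441471891 in 32-bit hexadecimal is 0xCD20B193.
Stored little-endian, the bytes at ascending addresses are 93 B1 20 CD.
Read back as big-endian, the last byte is least significant, giving 0x93B120CD.
0x93B120CD = 2477859021.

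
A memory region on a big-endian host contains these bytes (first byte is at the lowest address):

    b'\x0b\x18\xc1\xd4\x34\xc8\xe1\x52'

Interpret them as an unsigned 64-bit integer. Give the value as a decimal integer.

Big-endian stores the most-significant byte at the lowest address.
The bytes are already most-significant first: 0x0B18C1D434C8E152.
0x0B18C1D434C8E152 = 799602051021070674.

799602051021070674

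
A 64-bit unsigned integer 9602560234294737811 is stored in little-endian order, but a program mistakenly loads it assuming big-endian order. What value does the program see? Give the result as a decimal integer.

10663236473922601861

9602560234294737811 in 64-bit hexadecimal is 0x854325A8136DFB93.
Stored little-endian, the bytes at ascending addresses are 93 FB 6D 13 A8 25 43 85.
Read back as big-endian, the last byte is least significant, giving 0x93FB6D13A8254385.
0x93FB6D13A8254385 = 10663236473922601861.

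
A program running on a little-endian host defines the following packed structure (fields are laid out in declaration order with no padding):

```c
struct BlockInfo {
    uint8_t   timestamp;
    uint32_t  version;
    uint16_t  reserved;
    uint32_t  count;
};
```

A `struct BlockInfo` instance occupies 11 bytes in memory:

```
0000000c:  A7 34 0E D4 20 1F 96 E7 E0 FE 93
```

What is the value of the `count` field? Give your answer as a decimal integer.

`count` follows `timestamp` (1 B), `version` (4 B), `reserved` (2 B), so it starts at offset 1 + 4 + 2 = 7 and occupies 4 bytes.
Bytes at offsets 7..10: E7 E0 FE 93.
In little-endian order the low byte comes first in memory.
Reassemble most-significant byte first: 93 FE E0 E7 → 0x93FEE0E7.
0x93FEE0E7 = 2482954471.

2482954471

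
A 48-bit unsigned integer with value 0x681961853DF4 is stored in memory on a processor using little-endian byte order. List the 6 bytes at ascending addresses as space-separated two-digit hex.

F4 3D 85 61 19 68

Split into bytes (most-significant first): 68 19 61 85 3D F4.
Little-endian: lowest address holds the least-significant byte.
So at ascending addresses the bytes are F4 3D 85 61 19 68.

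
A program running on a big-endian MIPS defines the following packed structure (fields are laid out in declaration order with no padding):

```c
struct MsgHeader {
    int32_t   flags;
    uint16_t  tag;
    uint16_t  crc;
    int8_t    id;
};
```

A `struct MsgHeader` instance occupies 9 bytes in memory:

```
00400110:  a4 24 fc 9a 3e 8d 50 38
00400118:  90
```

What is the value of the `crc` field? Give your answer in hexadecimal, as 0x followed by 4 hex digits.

`crc` follows `flags` (4 B), `tag` (2 B), so it starts at offset 4 + 2 = 6 and occupies 2 bytes.
Bytes at offsets 6..7: 50 38.
In big-endian order the high byte comes first in memory.
The bytes are already most-significant first: 0x5038.

0x5038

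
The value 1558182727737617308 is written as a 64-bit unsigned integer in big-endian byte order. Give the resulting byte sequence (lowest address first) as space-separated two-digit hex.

15 9F C6 EF 6D F3 2B 9C

1558182727737617308 in hexadecimal, padded to 64 bits, is 0x159FC6EF6DF32B9C.
Split into bytes (most-significant first): 15 9F C6 EF 6D F3 2B 9C.
Big-endian stores the most-significant byte at the lowest address.
So the memory order matches the most-significant-first order: 15 9F C6 EF 6D F3 2B 9C.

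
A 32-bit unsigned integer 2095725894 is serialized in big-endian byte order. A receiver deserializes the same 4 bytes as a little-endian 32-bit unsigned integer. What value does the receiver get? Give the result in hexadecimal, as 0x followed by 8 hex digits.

2095725894 in 32-bit hexadecimal is 0x7CEA3D46.
Stored big-endian, the bytes at ascending addresses are 7C EA 3D 46.
Read back as little-endian, the first byte is least significant, giving 0x463DEA7C.

0x463DEA7C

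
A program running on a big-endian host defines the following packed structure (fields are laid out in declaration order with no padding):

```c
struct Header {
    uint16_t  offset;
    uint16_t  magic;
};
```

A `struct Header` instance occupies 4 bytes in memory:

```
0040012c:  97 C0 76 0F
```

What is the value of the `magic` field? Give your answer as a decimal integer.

`magic` follows `offset` (2 bytes), so it starts at byte offset 2 and occupies 2 bytes.
Bytes at offsets 2..3: 76 0F.
In big-endian order the high byte comes first in memory.
The bytes are already most-significant first: 0x760F.
0x760F = 30223.

30223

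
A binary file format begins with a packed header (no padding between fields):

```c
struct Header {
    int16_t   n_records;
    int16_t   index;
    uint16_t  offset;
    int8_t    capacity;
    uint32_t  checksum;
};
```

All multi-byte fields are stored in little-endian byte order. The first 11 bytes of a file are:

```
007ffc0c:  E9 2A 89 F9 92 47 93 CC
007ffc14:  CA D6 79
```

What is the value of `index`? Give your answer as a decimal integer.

-1655

`index` follows `n_records` (2 bytes), so it starts at byte offset 2 and occupies 2 bytes.
Bytes at offsets 2..3: 89 F9.
Little-endian: lowest address holds the least-significant byte.
Reassemble most-significant byte first: F9 89 → 0xF989.
Top bit is set, so as a signed 16-bit value this is 0xF989 − 2^16 = -1655.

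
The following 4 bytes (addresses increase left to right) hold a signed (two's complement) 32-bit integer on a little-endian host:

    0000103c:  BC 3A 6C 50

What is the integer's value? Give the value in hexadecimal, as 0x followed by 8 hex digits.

Little-endian stores the least-significant byte at the lowest address.
Reassemble most-significant byte first: 50 6C 3A BC → 0x506C3ABC.

0x506C3ABC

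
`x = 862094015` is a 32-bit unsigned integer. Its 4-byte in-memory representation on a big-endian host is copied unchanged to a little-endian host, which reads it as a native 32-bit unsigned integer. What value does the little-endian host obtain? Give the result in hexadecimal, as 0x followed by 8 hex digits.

862094015 in 32-bit hexadecimal is 0x336282BF.
Stored big-endian, the bytes at ascending addresses are 33 62 82 BF.
Read back as little-endian, the first byte is least significant, giving 0xBF826233.

0xBF826233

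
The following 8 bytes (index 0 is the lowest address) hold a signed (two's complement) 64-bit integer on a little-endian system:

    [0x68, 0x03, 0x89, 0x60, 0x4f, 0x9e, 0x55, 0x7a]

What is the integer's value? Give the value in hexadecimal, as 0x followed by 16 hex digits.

Little-endian: lowest address holds the least-significant byte.
Reassemble most-significant byte first: 7A 55 9E 4F 60 89 03 68 → 0x7A559E4F60890368.

0x7A559E4F60890368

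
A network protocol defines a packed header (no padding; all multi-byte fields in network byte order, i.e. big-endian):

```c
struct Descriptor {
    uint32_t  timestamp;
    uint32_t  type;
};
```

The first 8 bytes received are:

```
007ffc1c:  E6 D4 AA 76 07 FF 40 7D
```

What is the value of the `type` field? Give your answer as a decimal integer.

134168701

`type` follows `timestamp` (4 bytes), so it starts at byte offset 4 and occupies 4 bytes.
Bytes at offsets 4..7: 07 FF 40 7D.
In big-endian order the high byte comes first in memory.
The bytes are already most-significant first: 0x07FF407D.
0x07FF407D = 134168701.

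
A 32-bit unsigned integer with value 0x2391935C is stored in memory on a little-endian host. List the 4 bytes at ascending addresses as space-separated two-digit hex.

5C 93 91 23

Split into bytes (most-significant first): 23 91 93 5C.
Little-endian: lowest address holds the least-significant byte.
So at ascending addresses the bytes are 5C 93 91 23.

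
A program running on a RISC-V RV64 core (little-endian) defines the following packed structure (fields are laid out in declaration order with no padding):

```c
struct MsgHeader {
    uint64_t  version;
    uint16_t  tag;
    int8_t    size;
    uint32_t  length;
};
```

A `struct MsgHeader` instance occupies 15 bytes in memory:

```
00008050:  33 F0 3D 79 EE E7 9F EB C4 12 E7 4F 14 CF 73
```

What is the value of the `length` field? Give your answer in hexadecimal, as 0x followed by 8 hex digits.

`length` follows `version` (8 B), `tag` (2 B), `size` (1 B), so it starts at offset 8 + 2 + 1 = 11 and occupies 4 bytes.
Bytes at offsets 11..14: 4F 14 CF 73.
Little-endian stores the least-significant byte at the lowest address.
Reassemble most-significant byte first: 73 CF 14 4F → 0x73CF144F.

0x73CF144F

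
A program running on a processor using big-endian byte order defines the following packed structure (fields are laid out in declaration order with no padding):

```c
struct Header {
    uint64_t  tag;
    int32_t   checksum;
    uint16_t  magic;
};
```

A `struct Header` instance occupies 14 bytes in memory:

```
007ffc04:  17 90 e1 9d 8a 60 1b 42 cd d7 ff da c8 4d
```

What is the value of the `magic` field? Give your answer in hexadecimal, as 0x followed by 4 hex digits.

`magic` follows `tag` (8 B), `checksum` (4 B), so it starts at offset 8 + 4 = 12 and occupies 2 bytes.
Bytes at offsets 12..13: C8 4D.
Big-endian stores the most-significant byte at the lowest address.
The bytes are already most-significant first: 0xC84D.

0xC84D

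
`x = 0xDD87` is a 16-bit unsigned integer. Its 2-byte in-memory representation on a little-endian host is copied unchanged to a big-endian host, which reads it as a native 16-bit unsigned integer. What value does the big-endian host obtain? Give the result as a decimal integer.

Stored little-endian, the bytes at ascending addresses are 87 DD.
Read back as big-endian, the last byte is least significant, giving 0x87DD.
0x87DD = 34781.

34781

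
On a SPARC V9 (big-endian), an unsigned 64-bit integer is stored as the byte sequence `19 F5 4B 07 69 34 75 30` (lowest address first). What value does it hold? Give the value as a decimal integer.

In big-endian order the high byte comes first in memory.
The bytes are already most-significant first: 0x19F54B0769347530.
0x19F54B0769347530 = 1870483715444208944.

1870483715444208944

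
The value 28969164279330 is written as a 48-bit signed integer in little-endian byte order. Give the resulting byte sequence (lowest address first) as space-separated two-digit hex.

22 0E BF E8 58 1A

28969164279330 in hexadecimal, padded to 48 bits, is 0x1A58E8BF0E22.
Split into bytes (most-significant first): 1A 58 E8 BF 0E 22.
Little-endian: lowest address holds the least-significant byte.
So at ascending addresses the bytes are 22 0E BF E8 58 1A.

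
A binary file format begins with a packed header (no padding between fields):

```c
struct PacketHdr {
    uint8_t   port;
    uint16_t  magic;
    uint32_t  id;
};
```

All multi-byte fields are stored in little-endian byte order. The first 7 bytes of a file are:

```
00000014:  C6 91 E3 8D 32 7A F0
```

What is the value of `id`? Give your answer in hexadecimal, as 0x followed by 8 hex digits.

0xF07A328D

`id` follows `port` (1 B), `magic` (2 B), so it starts at offset 1 + 2 = 3 and occupies 4 bytes.
Bytes at offsets 3..6: 8D 32 7A F0.
In little-endian order the low byte comes first in memory.
Reassemble most-significant byte first: F0 7A 32 8D → 0xF07A328D.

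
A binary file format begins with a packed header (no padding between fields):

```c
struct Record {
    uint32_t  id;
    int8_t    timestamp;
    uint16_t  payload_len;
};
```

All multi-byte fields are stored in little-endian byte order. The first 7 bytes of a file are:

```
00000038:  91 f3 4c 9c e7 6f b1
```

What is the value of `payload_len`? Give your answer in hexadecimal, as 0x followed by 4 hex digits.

0xB16F

`payload_len` follows `id` (4 B), `timestamp` (1 B), so it starts at offset 4 + 1 = 5 and occupies 2 bytes.
Bytes at offsets 5..6: 6F B1.
Little-endian stores the least-significant byte at the lowest address.
Reassemble most-significant byte first: B1 6F → 0xB16F.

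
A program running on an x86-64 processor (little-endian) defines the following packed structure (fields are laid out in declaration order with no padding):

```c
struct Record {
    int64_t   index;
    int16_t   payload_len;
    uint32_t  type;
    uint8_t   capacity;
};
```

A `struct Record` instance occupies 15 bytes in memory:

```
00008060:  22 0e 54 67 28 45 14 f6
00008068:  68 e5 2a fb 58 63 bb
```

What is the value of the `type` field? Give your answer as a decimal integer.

`type` follows `index` (8 B), `payload_len` (2 B), so it starts at offset 8 + 2 = 10 and occupies 4 bytes.
Bytes at offsets 10..13: 2A FB 58 63.
Little-endian stores the least-significant byte at the lowest address.
Reassemble most-significant byte first: 63 58 FB 2A → 0x6358FB2A.
0x6358FB2A = 1666775850.

1666775850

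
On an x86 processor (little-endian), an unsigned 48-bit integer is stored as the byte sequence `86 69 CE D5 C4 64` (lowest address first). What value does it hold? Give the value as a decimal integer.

110796563442054

Little-endian stores the least-significant byte at the lowest address.
Reassemble most-significant byte first: 64 C4 D5 CE 69 86 → 0x64C4D5CE6986.
0x64C4D5CE6986 = 110796563442054.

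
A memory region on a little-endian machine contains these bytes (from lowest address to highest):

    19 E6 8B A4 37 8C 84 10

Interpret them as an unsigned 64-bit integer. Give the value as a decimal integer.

Little-endian stores the least-significant byte at the lowest address.
Reassemble most-significant byte first: 10 84 8C 37 A4 8B E6 19 → 0x10848C37A48BE619.
0x10848C37A48BE619 = 1190230372144375321.

1190230372144375321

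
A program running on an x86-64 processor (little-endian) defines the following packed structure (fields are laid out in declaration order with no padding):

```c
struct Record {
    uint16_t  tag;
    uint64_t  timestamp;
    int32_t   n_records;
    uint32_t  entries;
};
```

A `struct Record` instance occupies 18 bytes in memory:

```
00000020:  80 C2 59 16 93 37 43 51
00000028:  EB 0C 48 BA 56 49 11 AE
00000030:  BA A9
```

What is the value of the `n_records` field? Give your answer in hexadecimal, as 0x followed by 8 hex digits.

0x4956BA48

`n_records` follows `tag` (2 B), `timestamp` (8 B), so it starts at offset 2 + 8 = 10 and occupies 4 bytes.
Bytes at offsets 10..13: 48 BA 56 49.
Little-endian stores the least-significant byte at the lowest address.
Reassemble most-significant byte first: 49 56 BA 48 → 0x4956BA48.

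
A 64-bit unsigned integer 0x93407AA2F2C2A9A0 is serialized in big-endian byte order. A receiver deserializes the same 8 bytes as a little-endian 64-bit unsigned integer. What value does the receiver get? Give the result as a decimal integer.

Stored big-endian, the bytes at ascending addresses are 93 40 7A A2 F2 C2 A9 A0.
Read back as little-endian, the first byte is least significant, giving 0xA0A9C2F2A27A4093.
0xA0A9C2F2A27A4093 = 11576998664496365715.

11576998664496365715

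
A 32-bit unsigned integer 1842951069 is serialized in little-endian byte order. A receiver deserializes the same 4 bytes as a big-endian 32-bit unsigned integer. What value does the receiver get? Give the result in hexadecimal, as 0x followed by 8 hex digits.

1842951069 in 32-bit hexadecimal is 0x6DD9339D.
Stored little-endian, the bytes at ascending addresses are 9D 33 D9 6D.
Read back as big-endian, the last byte is least significant, giving 0x9D33D96D.

0x9D33D96D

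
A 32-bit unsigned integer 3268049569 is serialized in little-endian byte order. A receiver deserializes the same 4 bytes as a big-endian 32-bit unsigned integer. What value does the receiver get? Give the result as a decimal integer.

2709179074

3268049569 in 32-bit hexadecimal is 0xC2CA7AA1.
Stored little-endian, the bytes at ascending addresses are A1 7A CA C2.
Read back as big-endian, the last byte is least significant, giving 0xA17ACAC2.
0xA17ACAC2 = 2709179074.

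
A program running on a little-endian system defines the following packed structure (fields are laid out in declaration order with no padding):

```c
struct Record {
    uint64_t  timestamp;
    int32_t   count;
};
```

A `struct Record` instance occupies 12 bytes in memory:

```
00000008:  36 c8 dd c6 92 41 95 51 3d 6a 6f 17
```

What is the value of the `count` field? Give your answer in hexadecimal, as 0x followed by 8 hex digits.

0x176F6A3D

`count` follows `timestamp` (8 bytes), so it starts at byte offset 8 and occupies 4 bytes.
Bytes at offsets 8..11: 3D 6A 6F 17.
Little-endian stores the least-significant byte at the lowest address.
Reassemble most-significant byte first: 17 6F 6A 3D → 0x176F6A3D.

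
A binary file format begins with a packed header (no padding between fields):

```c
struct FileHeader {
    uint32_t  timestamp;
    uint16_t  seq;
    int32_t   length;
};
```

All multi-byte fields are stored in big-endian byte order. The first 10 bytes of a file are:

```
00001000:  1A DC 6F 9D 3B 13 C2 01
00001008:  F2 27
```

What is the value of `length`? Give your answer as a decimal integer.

-1040059865

`length` follows `timestamp` (4 B), `seq` (2 B), so it starts at offset 4 + 2 = 6 and occupies 4 bytes.
Bytes at offsets 6..9: C2 01 F2 27.
In big-endian order the high byte comes first in memory.
The bytes are already most-significant first: 0xC201F227.
Top bit is set, so as a signed 32-bit value this is 0xC201F227 − 2^32 = -1040059865.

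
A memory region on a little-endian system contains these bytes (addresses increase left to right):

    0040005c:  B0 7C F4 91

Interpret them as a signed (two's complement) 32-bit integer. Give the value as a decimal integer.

-1846248272

Little-endian: lowest address holds the least-significant byte.
Reassemble most-significant byte first: 91 F4 7C B0 → 0x91F47CB0.
Top bit is set, so as a signed 32-bit value this is 0x91F47CB0 − 2^32 = -1846248272.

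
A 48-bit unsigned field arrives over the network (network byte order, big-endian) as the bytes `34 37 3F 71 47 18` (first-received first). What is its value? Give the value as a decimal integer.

57411892234008

Big-endian: lowest address holds the most-significant byte.
The bytes are already most-significant first: 0x34373F714718.
0x34373F714718 = 57411892234008.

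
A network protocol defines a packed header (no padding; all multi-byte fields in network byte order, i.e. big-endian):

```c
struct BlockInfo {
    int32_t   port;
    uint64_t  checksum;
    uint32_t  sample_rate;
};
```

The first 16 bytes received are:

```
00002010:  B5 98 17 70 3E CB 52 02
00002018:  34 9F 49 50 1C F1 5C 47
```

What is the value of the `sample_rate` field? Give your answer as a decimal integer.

`sample_rate` follows `port` (4 B), `checksum` (8 B), so it starts at offset 4 + 8 = 12 and occupies 4 bytes.
Bytes at offsets 12..15: 1C F1 5C 47.
Big-endian: lowest address holds the most-significant byte.
The bytes are already most-significant first: 0x1CF15C47.
0x1CF15C47 = 485579847.

485579847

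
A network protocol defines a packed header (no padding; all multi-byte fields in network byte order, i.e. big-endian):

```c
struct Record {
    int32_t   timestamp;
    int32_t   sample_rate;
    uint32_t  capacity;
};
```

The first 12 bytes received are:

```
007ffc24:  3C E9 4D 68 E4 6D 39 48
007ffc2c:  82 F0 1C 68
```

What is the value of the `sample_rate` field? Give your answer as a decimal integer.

-462603960

`sample_rate` follows `timestamp` (4 bytes), so it starts at byte offset 4 and occupies 4 bytes.
Bytes at offsets 4..7: E4 6D 39 48.
Big-endian: lowest address holds the most-significant byte.
The bytes are already most-significant first: 0xE46D3948.
Top bit is set, so as a signed 32-bit value this is 0xE46D3948 − 2^32 = -462603960.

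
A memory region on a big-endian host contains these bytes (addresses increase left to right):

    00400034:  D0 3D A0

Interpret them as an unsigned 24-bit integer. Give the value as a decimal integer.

Big-endian: lowest address holds the most-significant byte.
The bytes are already most-significant first: 0xD03DA0.
0xD03DA0 = 13647264.

13647264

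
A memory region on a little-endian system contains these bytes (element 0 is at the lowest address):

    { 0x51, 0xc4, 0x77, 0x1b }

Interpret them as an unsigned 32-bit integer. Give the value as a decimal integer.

460833873

Little-endian stores the least-significant byte at the lowest address.
Reassemble most-significant byte first: 1B 77 C4 51 → 0x1B77C451.
0x1B77C451 = 460833873.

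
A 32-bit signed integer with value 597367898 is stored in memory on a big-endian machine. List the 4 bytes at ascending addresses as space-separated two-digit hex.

23 9B 1C 5A

597367898 in hexadecimal, padded to 32 bits, is 0x239B1C5A.
Split into bytes (most-significant first): 23 9B 1C 5A.
In big-endian order the high byte comes first in memory.
So the memory order matches the most-significant-first order: 23 9B 1C 5A.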